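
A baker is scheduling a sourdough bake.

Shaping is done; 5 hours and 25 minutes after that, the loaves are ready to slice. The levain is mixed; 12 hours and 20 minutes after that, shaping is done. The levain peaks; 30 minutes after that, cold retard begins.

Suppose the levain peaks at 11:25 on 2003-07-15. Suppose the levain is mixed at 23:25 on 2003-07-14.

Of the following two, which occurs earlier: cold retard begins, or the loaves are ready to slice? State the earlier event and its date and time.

The levain peaks: 11:25 Jul 15, 2003.
Cold retard begins: 11:25 Jul 15, 2003 + 30m = 11:55 Jul 15, 2003.
The levain is mixed: 23:25 Jul 14, 2003.
Shaping is done: 23:25 Jul 14, 2003 + 12h20m = 11:45 Jul 15, 2003.
The loaves are ready to slice: 11:45 Jul 15, 2003 + 5h25m = 17:10 Jul 15, 2003.
Comparing: cold retard begins at 11:55 Jul 15, 2003 vs the loaves are ready to slice at 17:10 Jul 15, 2003. Earlier: cold retard begins.

Cold retard begins — 11:55 on 2003-07-15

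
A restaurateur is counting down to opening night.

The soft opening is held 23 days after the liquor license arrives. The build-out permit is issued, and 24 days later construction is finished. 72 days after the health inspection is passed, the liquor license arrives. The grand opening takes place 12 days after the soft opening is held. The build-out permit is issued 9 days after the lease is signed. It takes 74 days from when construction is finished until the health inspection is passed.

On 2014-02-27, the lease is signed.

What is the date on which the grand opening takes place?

The lease is signed: Feb 27, 2014.
The build-out permit is issued: Feb 27, 2014 + 9 days = Mar 8, 2014.
Construction is finished: Mar 8, 2014 + 24 days = Apr 1, 2014.
The health inspection is passed: Apr 1, 2014 + 74 days = Jun 14, 2014.
The liquor license arrives: Jun 14, 2014 + 72 days = Aug 25, 2014.
The soft opening is held: Aug 25, 2014 + 23 days = Sep 17, 2014.
The grand opening takes place: Sep 17, 2014 + 12 days = Sep 29, 2014.

2014-09-29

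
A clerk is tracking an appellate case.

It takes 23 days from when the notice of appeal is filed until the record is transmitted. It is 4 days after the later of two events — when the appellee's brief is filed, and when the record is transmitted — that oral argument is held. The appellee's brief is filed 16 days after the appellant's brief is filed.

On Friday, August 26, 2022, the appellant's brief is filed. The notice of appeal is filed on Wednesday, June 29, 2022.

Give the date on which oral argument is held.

Thursday, September 15, 2022

The appellant's brief is filed: Aug 26, 2022.
The appellee's brief is filed: Aug 26, 2022 + 16 days = Sep 11, 2022.
The notice of appeal is filed: Jun 29, 2022.
The record is transmitted: Jun 29, 2022 + 23 days = Jul 22, 2022.
Both prerequisites met — the appellee's brief is filed (Sep 11, 2022), the record is transmitted (Jul 22, 2022); the later is Sep 11, 2022.
Oral argument is held: Sep 11, 2022 + 4 days = Sep 15, 2022.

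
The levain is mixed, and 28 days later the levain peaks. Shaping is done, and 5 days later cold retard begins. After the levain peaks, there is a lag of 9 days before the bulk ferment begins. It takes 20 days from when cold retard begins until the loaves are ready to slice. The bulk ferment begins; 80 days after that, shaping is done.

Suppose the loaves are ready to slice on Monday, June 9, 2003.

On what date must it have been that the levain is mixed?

Saturday, January 18, 2003

The loaves are ready to slice: Jun 9, 2003.
Cold retard begins: Jun 9, 2003 − 20 days = May 20, 2003.
Shaping is done: May 20, 2003 − 5 days = May 15, 2003.
The bulk ferment begins: May 15, 2003 − 80 days = Feb 24, 2003.
The levain peaks: Feb 24, 2003 − 9 days = Feb 15, 2003.
The levain is mixed: Feb 15, 2003 − 28 days = Jan 18, 2003.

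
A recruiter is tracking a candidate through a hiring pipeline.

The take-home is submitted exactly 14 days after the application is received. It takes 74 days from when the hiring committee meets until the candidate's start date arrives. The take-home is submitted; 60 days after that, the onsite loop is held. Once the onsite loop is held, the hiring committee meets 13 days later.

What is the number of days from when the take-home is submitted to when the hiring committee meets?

Causal path: the take-home is submitted → the onsite loop is held → the hiring committee meets.
Total delay along the path: 60 + 13 = 73 days.

73 days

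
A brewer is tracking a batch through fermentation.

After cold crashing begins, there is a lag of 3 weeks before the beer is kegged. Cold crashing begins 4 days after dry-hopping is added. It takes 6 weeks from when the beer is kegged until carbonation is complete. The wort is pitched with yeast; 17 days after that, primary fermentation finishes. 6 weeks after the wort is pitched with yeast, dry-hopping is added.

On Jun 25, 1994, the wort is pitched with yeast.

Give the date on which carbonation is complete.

The wort is pitched with yeast: Jun 25, 1994.
Dry-hopping is added: Jun 25, 1994 + 6 weeks = Aug 6, 1994.
Cold crashing begins: Aug 6, 1994 + 4 days = Aug 10, 1994.
The beer is kegged: Aug 10, 1994 + 3 weeks = Aug 31, 1994.
Carbonation is complete: Aug 31, 1994 + 6 weeks = Oct 12, 1994.

Oct 12, 1994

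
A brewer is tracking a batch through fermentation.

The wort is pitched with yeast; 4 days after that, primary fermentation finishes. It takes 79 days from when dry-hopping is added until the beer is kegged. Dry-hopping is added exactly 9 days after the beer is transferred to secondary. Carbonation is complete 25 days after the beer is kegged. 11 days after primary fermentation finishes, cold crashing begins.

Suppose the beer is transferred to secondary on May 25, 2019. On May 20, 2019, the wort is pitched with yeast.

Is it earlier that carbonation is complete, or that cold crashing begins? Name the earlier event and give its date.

The beer is transferred to secondary: May 25, 2019.
Dry-hopping is added: May 25, 2019 + 9 days = Jun 3, 2019.
The beer is kegged: Jun 3, 2019 + 79 days = Aug 21, 2019.
Carbonation is complete: Aug 21, 2019 + 25 days = Sep 15, 2019.
The wort is pitched with yeast: May 20, 2019.
Primary fermentation finishes: May 20, 2019 + 4 days = May 24, 2019.
Cold crashing begins: May 24, 2019 + 11 days = Jun 4, 2019.
Comparing: carbonation is complete on Sep 15, 2019 vs cold crashing begins on Jun 4, 2019. Earlier: cold crashing begins.

Cold crashing begins — June 4, 2019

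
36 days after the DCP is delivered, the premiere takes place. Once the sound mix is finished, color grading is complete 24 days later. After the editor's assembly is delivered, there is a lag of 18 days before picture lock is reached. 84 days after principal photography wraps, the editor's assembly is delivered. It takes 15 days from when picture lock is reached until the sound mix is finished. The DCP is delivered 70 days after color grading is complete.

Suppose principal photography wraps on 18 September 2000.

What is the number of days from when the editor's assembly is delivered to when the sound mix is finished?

Causal path: the editor's assembly is delivered → picture lock is reached → the sound mix is finished.
Total delay along the path: 18 + 15 = 33 days.

33 days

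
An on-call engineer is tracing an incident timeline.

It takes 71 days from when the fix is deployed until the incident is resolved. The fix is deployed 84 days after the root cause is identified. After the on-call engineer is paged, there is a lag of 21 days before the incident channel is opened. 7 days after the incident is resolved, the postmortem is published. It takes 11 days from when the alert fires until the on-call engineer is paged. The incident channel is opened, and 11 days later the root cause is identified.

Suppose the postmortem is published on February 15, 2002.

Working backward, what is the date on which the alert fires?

The postmortem is published: Feb 15, 2002.
The incident is resolved: Feb 15, 2002 − 7 days = Feb 8, 2002.
The fix is deployed: Feb 8, 2002 − 71 days = Nov 29, 2001.
The root cause is identified: Nov 29, 2001 − 84 days = Sep 6, 2001.
The incident channel is opened: Sep 6, 2001 − 11 days = Aug 26, 2001.
The on-call engineer is paged: Aug 26, 2001 − 21 days = Aug 5, 2001.
The alert fires: Aug 5, 2001 − 11 days = Jul 25, 2001.

July 25, 2001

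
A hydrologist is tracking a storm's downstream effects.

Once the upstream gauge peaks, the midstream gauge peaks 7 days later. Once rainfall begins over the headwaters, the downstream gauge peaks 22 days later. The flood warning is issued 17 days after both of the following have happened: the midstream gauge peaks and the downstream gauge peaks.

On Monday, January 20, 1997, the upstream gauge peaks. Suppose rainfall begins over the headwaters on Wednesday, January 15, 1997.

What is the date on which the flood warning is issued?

The upstream gauge peaks: Jan 20, 1997.
The midstream gauge peaks: Jan 20, 1997 + 7 days = Jan 27, 1997.
Rainfall begins over the headwaters: Jan 15, 1997.
The downstream gauge peaks: Jan 15, 1997 + 22 days = Feb 6, 1997.
Both prerequisites met — the midstream gauge peaks (Jan 27, 1997), the downstream gauge peaks (Feb 6, 1997); the later is Feb 6, 1997.
The flood warning is issued: Feb 6, 1997 + 17 days = Feb 23, 1997.

Sunday, February 23, 1997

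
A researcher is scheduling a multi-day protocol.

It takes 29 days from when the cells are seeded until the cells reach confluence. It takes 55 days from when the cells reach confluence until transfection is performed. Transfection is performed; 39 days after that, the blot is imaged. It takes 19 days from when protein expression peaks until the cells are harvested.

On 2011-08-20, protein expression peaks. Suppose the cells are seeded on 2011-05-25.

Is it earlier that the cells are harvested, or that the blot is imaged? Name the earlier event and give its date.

The cells are harvested — 2011-09-08

Protein expression peaks: Aug 20, 2011.
The cells are harvested: Aug 20, 2011 + 19 days = Sep 8, 2011.
The cells are seeded: May 25, 2011.
The cells reach confluence: May 25, 2011 + 29 days = Jun 23, 2011.
Transfection is performed: Jun 23, 2011 + 55 days = Aug 17, 2011.
The blot is imaged: Aug 17, 2011 + 39 days = Sep 25, 2011.
Comparing: the cells are harvested on Sep 8, 2011 vs the blot is imaged on Sep 25, 2011. Earlier: the cells are harvested.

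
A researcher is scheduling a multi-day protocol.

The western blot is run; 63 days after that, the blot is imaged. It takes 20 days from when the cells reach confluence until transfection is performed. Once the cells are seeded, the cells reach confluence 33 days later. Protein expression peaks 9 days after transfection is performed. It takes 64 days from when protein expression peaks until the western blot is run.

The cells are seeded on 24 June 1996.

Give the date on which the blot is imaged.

The cells are seeded: Jun 24, 1996.
The cells reach confluence: Jun 24, 1996 + 33 days = Jul 27, 1996.
Transfection is performed: Jul 27, 1996 + 20 days = Aug 16, 1996.
Protein expression peaks: Aug 16, 1996 + 9 days = Aug 25, 1996.
The western blot is run: Aug 25, 1996 + 64 days = Oct 28, 1996.
The blot is imaged: Oct 28, 1996 + 63 days = Dec 30, 1996.

30 December 1996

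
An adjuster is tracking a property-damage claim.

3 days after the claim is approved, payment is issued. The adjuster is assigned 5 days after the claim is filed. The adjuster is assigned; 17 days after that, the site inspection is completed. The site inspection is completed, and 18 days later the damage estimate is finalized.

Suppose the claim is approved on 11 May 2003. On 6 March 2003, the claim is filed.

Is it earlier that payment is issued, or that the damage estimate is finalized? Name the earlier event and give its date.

The damage estimate is finalized — 15 April 2003

The claim is approved: May 11, 2003.
Payment is issued: May 11, 2003 + 3 days = May 14, 2003.
The claim is filed: Mar 6, 2003.
The adjuster is assigned: Mar 6, 2003 + 5 days = Mar 11, 2003.
The site inspection is completed: Mar 11, 2003 + 17 days = Mar 28, 2003.
The damage estimate is finalized: Mar 28, 2003 + 18 days = Apr 15, 2003.
Comparing: payment is issued on May 14, 2003 vs the damage estimate is finalized on Apr 15, 2003. Earlier: the damage estimate is finalized.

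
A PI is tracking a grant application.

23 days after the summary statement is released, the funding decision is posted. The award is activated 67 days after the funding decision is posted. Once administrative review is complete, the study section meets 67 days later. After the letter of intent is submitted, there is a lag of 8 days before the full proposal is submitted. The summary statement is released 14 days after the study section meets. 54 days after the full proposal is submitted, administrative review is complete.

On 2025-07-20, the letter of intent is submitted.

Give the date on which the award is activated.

2026-03-10

The letter of intent is submitted: Jul 20, 2025.
The full proposal is submitted: Jul 20, 2025 + 8 days = Jul 28, 2025.
Administrative review is complete: Jul 28, 2025 + 54 days = Sep 20, 2025.
The study section meets: Sep 20, 2025 + 67 days = Nov 26, 2025.
The summary statement is released: Nov 26, 2025 + 14 days = Dec 10, 2025.
The funding decision is posted: Dec 10, 2025 + 23 days = Jan 2, 2026.
The award is activated: Jan 2, 2026 + 67 days = Mar 10, 2026.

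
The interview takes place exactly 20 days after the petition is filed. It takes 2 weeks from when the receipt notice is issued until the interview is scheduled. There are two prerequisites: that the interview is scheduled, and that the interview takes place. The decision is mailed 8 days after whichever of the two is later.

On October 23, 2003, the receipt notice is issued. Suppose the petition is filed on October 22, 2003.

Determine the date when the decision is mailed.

November 19, 2003

The receipt notice is issued: Oct 23, 2003.
The interview is scheduled: Oct 23, 2003 + 2 weeks = Nov 6, 2003.
The petition is filed: Oct 22, 2003.
The interview takes place: Oct 22, 2003 + 20 days = Nov 11, 2003.
Both prerequisites met — the interview is scheduled (Nov 6, 2003), the interview takes place (Nov 11, 2003); the later is Nov 11, 2003.
The decision is mailed: Nov 11, 2003 + 8 days = Nov 19, 2003.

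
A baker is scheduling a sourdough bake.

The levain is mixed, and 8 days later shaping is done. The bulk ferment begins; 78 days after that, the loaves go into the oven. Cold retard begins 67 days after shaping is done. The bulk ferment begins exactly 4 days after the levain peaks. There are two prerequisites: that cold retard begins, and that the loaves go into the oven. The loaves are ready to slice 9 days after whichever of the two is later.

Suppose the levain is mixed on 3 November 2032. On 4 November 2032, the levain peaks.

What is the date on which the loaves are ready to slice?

The levain is mixed: Nov 3, 2032.
Shaping is done: Nov 3, 2032 + 8 days = Nov 11, 2032.
Cold retard begins: Nov 11, 2032 + 67 days = Jan 17, 2033.
The levain peaks: Nov 4, 2032.
The bulk ferment begins: Nov 4, 2032 + 4 days = Nov 8, 2032.
The loaves go into the oven: Nov 8, 2032 + 78 days = Jan 25, 2033.
Both prerequisites met — cold retard begins (Jan 17, 2033), the loaves go into the oven (Jan 25, 2033); the later is Jan 25, 2033.
The loaves are ready to slice: Jan 25, 2033 + 9 days = Feb 3, 2033.

3 February 2033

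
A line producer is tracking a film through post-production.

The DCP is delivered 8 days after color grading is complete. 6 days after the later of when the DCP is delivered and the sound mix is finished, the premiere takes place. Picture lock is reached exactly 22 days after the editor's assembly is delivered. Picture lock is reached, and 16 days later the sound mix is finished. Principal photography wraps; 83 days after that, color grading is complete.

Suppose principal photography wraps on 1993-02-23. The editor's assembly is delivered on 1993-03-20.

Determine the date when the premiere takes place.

1993-05-31

Principal photography wraps: Feb 23, 1993.
Color grading is complete: Feb 23, 1993 + 83 days = May 17, 1993.
The DCP is delivered: May 17, 1993 + 8 days = May 25, 1993.
The editor's assembly is delivered: Mar 20, 1993.
Picture lock is reached: Mar 20, 1993 + 22 days = Apr 11, 1993.
The sound mix is finished: Apr 11, 1993 + 16 days = Apr 27, 1993.
Both prerequisites met — the DCP is delivered (May 25, 1993), the sound mix is finished (Apr 27, 1993); the later is May 25, 1993.
The premiere takes place: May 25, 1993 + 6 days = May 31, 1993.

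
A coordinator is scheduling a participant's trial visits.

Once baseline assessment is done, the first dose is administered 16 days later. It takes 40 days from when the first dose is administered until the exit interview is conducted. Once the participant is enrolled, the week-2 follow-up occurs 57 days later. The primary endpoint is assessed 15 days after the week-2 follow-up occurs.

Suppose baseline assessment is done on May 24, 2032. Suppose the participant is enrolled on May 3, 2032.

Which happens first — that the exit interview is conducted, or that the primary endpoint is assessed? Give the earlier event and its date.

The primary endpoint is assessed — July 14, 2032

Baseline assessment is done: May 24, 2032.
The first dose is administered: May 24, 2032 + 16 days = Jun 9, 2032.
The exit interview is conducted: Jun 9, 2032 + 40 days = Jul 19, 2032.
The participant is enrolled: May 3, 2032.
The week-2 follow-up occurs: May 3, 2032 + 57 days = Jun 29, 2032.
The primary endpoint is assessed: Jun 29, 2032 + 15 days = Jul 14, 2032.
Comparing: the exit interview is conducted on Jul 19, 2032 vs the primary endpoint is assessed on Jul 14, 2032. Earlier: the primary endpoint is assessed.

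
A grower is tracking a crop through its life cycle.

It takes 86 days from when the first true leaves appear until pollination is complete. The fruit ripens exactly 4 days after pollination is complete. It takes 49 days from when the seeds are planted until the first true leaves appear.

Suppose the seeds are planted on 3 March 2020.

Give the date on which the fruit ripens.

The seeds are planted: Mar 3, 2020.
The first true leaves appear: Mar 3, 2020 + 49 days = Apr 21, 2020.
Pollination is complete: Apr 21, 2020 + 86 days = Jul 16, 2020.
The fruit ripens: Jul 16, 2020 + 4 days = Jul 20, 2020.

20 July 2020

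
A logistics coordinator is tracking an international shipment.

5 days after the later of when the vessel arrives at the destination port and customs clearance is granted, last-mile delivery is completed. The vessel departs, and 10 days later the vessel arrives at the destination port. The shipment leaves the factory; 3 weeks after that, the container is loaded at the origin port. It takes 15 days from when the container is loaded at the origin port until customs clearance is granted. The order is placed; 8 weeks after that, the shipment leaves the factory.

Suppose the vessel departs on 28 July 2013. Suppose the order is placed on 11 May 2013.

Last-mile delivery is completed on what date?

16 August 2013

The vessel departs: Jul 28, 2013.
The vessel arrives at the destination port: Jul 28, 2013 + 10 days = Aug 7, 2013.
The order is placed: May 11, 2013.
The shipment leaves the factory: May 11, 2013 + 8 weeks = Jul 6, 2013.
The container is loaded at the origin port: Jul 6, 2013 + 3 weeks = Jul 27, 2013.
Customs clearance is granted: Jul 27, 2013 + 15 days = Aug 11, 2013.
Both prerequisites met — the vessel arrives at the destination port (Aug 7, 2013), customs clearance is granted (Aug 11, 2013); the later is Aug 11, 2013.
Last-mile delivery is completed: Aug 11, 2013 + 5 days = Aug 16, 2013.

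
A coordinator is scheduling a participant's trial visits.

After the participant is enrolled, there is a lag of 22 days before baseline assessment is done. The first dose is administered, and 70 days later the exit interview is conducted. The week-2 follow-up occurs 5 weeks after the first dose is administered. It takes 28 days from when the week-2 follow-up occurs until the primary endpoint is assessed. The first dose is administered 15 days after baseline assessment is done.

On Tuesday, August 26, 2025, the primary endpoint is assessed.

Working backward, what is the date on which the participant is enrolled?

Sunday, May 18, 2025

The primary endpoint is assessed: Aug 26, 2025.
The week-2 follow-up occurs: Aug 26, 2025 − 28 days = Jul 29, 2025.
The first dose is administered: Jul 29, 2025 − 5 weeks = Jun 24, 2025.
Baseline assessment is done: Jun 24, 2025 − 15 days = Jun 9, 2025.
The participant is enrolled: Jun 9, 2025 − 22 days = May 18, 2025.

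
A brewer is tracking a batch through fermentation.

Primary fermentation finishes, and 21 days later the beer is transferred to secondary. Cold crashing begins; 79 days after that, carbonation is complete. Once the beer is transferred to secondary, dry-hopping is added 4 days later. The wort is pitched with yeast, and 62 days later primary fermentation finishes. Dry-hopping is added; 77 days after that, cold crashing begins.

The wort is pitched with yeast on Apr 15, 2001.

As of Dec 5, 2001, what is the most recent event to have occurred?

Cold crashing begins

The wort is pitched with yeast: Apr 15, 2001.
Primary fermentation finishes: Apr 15, 2001 + 62 days = Jun 16, 2001.
The beer is transferred to secondary: Jun 16, 2001 + 21 days = Jul 7, 2001.
Dry-hopping is added: Jul 7, 2001 + 4 days = Jul 11, 2001.
Cold crashing begins: Jul 11, 2001 + 77 days = Sep 26, 2001.
Carbonation is complete: Sep 26, 2001 + 79 days = Dec 14, 2001.
Dec 5, 2001 falls between when cold crashing begins (Sep 26, 2001) and when carbonation is complete (Dec 14, 2001).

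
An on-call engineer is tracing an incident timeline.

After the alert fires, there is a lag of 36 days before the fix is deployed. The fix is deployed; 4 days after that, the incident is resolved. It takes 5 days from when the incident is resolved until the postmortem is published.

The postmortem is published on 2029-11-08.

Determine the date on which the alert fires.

2029-09-24

The postmortem is published: Nov 8, 2029.
The incident is resolved: Nov 8, 2029 − 5 days = Nov 3, 2029.
The fix is deployed: Nov 3, 2029 − 4 days = Oct 30, 2029.
The alert fires: Oct 30, 2029 − 36 days = Sep 24, 2029.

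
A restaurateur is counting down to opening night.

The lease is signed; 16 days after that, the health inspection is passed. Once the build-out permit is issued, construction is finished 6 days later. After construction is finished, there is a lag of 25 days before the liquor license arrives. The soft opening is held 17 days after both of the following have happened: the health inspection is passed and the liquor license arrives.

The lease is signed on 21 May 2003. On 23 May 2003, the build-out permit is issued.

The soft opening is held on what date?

10 July 2003

The lease is signed: May 21, 2003.
The health inspection is passed: May 21, 2003 + 16 days = Jun 6, 2003.
The build-out permit is issued: May 23, 2003.
Construction is finished: May 23, 2003 + 6 days = May 29, 2003.
The liquor license arrives: May 29, 2003 + 25 days = Jun 23, 2003.
Both prerequisites met — the health inspection is passed (Jun 6, 2003), the liquor license arrives (Jun 23, 2003); the later is Jun 23, 2003.
The soft opening is held: Jun 23, 2003 + 17 days = Jul 10, 2003.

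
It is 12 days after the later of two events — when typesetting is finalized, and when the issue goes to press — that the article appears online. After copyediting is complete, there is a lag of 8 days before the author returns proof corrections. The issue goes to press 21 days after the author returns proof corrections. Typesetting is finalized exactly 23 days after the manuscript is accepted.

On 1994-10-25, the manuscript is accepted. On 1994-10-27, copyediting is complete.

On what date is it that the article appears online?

The manuscript is accepted: Oct 25, 1994.
Typesetting is finalized: Oct 25, 1994 + 23 days = Nov 17, 1994.
Copyediting is complete: Oct 27, 1994.
The author returns proof corrections: Oct 27, 1994 + 8 days = Nov 4, 1994.
The issue goes to press: Nov 4, 1994 + 21 days = Nov 25, 1994.
Both prerequisites met — typesetting is finalized (Nov 17, 1994), the issue goes to press (Nov 25, 1994); the later is Nov 25, 1994.
The article appears online: Nov 25, 1994 + 12 days = Dec 7, 1994.

1994-12-07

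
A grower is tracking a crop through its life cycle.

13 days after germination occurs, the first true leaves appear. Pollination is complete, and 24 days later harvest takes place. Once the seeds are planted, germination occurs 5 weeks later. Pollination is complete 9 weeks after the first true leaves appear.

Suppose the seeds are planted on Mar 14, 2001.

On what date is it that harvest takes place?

The seeds are planted: Mar 14, 2001.
Germination occurs: Mar 14, 2001 + 5 weeks = Apr 18, 2001.
The first true leaves appear: Apr 18, 2001 + 13 days = May 1, 2001.
Pollination is complete: May 1, 2001 + 9 weeks = Jul 3, 2001.
Harvest takes place: Jul 3, 2001 + 24 days = Jul 27, 2001.

Jul 27, 2001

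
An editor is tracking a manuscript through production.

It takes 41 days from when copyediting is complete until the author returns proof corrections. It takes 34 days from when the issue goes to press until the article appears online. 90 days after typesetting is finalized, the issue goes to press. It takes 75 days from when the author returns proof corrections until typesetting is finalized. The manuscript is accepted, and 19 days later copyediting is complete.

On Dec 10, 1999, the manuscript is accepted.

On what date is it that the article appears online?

Aug 25, 2000

The manuscript is accepted: Dec 10, 1999.
Copyediting is complete: Dec 10, 1999 + 19 days = Dec 29, 1999.
The author returns proof corrections: Dec 29, 1999 + 41 days = Feb 8, 2000.
Typesetting is finalized: Feb 8, 2000 + 75 days = Apr 23, 2000.
The issue goes to press: Apr 23, 2000 + 90 days = Jul 22, 2000.
The article appears online: Jul 22, 2000 + 34 days = Aug 25, 2000.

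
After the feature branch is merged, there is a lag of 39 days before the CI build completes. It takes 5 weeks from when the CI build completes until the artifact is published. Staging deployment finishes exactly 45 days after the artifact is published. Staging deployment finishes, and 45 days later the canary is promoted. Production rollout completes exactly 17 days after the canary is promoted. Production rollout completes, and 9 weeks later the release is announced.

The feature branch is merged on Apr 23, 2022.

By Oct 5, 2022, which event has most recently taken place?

The feature branch is merged: Apr 23, 2022.
The CI build completes: Apr 23, 2022 + 39 days = Jun 1, 2022.
The artifact is published: Jun 1, 2022 + 5 weeks = Jul 6, 2022.
Staging deployment finishes: Jul 6, 2022 + 45 days = Aug 20, 2022.
The canary is promoted: Aug 20, 2022 + 45 days = Oct 4, 2022.
Production rollout completes: Oct 4, 2022 + 17 days = Oct 21, 2022.
The release is announced: Oct 21, 2022 + 9 weeks = Dec 23, 2022.
Oct 5, 2022 falls between when the canary is promoted (Oct 4, 2022) and when production rollout completes (Oct 21, 2022).

The canary is promoted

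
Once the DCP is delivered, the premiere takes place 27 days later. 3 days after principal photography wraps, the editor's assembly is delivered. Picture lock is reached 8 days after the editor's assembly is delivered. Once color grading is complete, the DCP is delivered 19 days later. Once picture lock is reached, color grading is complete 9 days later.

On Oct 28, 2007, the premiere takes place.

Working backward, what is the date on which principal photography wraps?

The premiere takes place: Oct 28, 2007.
The DCP is delivered: Oct 28, 2007 − 27 days = Oct 1, 2007.
Color grading is complete: Oct 1, 2007 − 19 days = Sep 12, 2007.
Picture lock is reached: Sep 12, 2007 − 9 days = Sep 3, 2007.
The editor's assembly is delivered: Sep 3, 2007 − 8 days = Aug 26, 2007.
Principal photography wraps: Aug 26, 2007 − 3 days = Aug 23, 2007.

Aug 23, 2007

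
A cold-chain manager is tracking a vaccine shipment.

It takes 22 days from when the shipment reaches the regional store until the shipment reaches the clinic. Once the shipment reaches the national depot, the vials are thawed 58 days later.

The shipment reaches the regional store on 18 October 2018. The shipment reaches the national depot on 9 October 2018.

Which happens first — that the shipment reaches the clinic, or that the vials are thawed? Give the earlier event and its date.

The shipment reaches the clinic — 9 November 2018

The shipment reaches the regional store: Oct 18, 2018.
The shipment reaches the clinic: Oct 18, 2018 + 22 days = Nov 9, 2018.
The shipment reaches the national depot: Oct 9, 2018.
The vials are thawed: Oct 9, 2018 + 58 days = Dec 6, 2018.
Comparing: the shipment reaches the clinic on Nov 9, 2018 vs the vials are thawed on Dec 6, 2018. Earlier: the shipment reaches the clinic.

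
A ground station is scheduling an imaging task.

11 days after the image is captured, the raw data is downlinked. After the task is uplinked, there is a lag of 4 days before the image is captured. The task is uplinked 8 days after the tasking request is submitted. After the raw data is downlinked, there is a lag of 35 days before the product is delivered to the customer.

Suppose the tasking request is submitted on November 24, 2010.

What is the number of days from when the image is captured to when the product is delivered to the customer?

Causal path: the image is captured → the raw data is downlinked → the product is delivered to the customer.
Total delay along the path: 11 + 35 = 46 days.

46 days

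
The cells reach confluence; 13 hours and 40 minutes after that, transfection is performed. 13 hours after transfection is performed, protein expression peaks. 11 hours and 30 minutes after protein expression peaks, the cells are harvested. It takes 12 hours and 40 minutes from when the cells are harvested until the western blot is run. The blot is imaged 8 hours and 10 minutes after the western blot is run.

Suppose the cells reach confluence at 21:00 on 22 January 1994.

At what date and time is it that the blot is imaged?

The cells reach confluence: 21:00 Jan 22, 1994.
Transfection is performed: 21:00 Jan 22, 1994 + 13h40m = 10:40 Jan 23, 1994.
Protein expression peaks: 10:40 Jan 23, 1994 + 13h = 23:40 Jan 23, 1994.
The cells are harvested: 23:40 Jan 23, 1994 + 11h30m = 11:10 Jan 24, 1994.
The western blot is run: 11:10 Jan 24, 1994 + 12h40m = 23:50 Jan 24, 1994.
The blot is imaged: 23:50 Jan 24, 1994 + 8h10m = 08:00 Jan 25, 1994.

08:00 on 25 January 1994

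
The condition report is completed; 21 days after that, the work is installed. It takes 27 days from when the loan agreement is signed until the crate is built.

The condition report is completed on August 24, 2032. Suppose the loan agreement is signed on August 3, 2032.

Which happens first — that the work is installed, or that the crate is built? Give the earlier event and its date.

The crate is built — August 30, 2032

The condition report is completed: Aug 24, 2032.
The work is installed: Aug 24, 2032 + 21 days = Sep 14, 2032.
The loan agreement is signed: Aug 3, 2032.
The crate is built: Aug 3, 2032 + 27 days = Aug 30, 2032.
Comparing: the work is installed on Sep 14, 2032 vs the crate is built on Aug 30, 2032. Earlier: the crate is built.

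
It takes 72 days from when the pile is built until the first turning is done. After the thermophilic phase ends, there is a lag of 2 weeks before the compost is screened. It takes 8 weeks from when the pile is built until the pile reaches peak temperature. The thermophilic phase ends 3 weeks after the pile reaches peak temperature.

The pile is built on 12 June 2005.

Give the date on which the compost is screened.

11 September 2005

The pile is built: Jun 12, 2005.
The pile reaches peak temperature: Jun 12, 2005 + 8 weeks = Aug 7, 2005.
The thermophilic phase ends: Aug 7, 2005 + 3 weeks = Aug 28, 2005.
The compost is screened: Aug 28, 2005 + 2 weeks = Sep 11, 2005.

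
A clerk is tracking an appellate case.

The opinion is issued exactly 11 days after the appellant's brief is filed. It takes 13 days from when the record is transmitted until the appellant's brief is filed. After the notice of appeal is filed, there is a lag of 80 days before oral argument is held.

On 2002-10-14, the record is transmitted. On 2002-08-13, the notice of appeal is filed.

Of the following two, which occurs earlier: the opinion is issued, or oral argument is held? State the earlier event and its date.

Oral argument is held — 2002-11-01

The record is transmitted: Oct 14, 2002.
The appellant's brief is filed: Oct 14, 2002 + 13 days = Oct 27, 2002.
The opinion is issued: Oct 27, 2002 + 11 days = Nov 7, 2002.
The notice of appeal is filed: Aug 13, 2002.
Oral argument is held: Aug 13, 2002 + 80 days = Nov 1, 2002.
Comparing: the opinion is issued on Nov 7, 2002 vs oral argument is held on Nov 1, 2002. Earlier: oral argument is held.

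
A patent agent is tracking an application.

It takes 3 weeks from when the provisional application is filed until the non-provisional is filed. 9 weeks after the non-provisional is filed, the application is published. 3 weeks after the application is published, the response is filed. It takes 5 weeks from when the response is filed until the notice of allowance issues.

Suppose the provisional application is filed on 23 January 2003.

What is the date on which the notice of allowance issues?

12 June 2003

The provisional application is filed: Jan 23, 2003.
The non-provisional is filed: Jan 23, 2003 + 3 weeks = Feb 13, 2003.
The application is published: Feb 13, 2003 + 9 weeks = Apr 17, 2003.
The response is filed: Apr 17, 2003 + 3 weeks = May 8, 2003.
The notice of allowance issues: May 8, 2003 + 5 weeks = Jun 12, 2003.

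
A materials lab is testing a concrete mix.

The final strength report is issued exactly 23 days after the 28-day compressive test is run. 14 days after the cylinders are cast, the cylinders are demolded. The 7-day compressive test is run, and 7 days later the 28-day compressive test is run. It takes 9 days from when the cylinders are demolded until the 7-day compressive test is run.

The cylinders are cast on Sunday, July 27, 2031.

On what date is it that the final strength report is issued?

The cylinders are cast: Jul 27, 2031.
The cylinders are demolded: Jul 27, 2031 + 14 days = Aug 10, 2031.
The 7-day compressive test is run: Aug 10, 2031 + 9 days = Aug 19, 2031.
The 28-day compressive test is run: Aug 19, 2031 + 7 days = Aug 26, 2031.
The final strength report is issued: Aug 26, 2031 + 23 days = Sep 18, 2031.

Thursday, September 18, 2031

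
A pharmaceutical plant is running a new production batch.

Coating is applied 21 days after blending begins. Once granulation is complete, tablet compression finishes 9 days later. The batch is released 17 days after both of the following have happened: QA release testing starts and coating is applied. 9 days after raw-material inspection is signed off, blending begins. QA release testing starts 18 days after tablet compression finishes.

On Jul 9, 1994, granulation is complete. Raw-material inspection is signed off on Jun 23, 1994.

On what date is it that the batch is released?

Aug 22, 1994

Granulation is complete: Jul 9, 1994.
Tablet compression finishes: Jul 9, 1994 + 9 days = Jul 18, 1994.
QA release testing starts: Jul 18, 1994 + 18 days = Aug 5, 1994.
Raw-material inspection is signed off: Jun 23, 1994.
Blending begins: Jun 23, 1994 + 9 days = Jul 2, 1994.
Coating is applied: Jul 2, 1994 + 21 days = Jul 23, 1994.
Both prerequisites met — QA release testing starts (Aug 5, 1994), coating is applied (Jul 23, 1994); the later is Aug 5, 1994.
The batch is released: Aug 5, 1994 + 17 days = Aug 22, 1994.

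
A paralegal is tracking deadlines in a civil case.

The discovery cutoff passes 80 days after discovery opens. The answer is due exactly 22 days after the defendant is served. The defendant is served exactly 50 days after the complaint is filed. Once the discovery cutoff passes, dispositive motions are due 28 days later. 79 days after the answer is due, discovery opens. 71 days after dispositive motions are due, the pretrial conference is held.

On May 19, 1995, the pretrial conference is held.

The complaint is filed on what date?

Jun 23, 1994

The pretrial conference is held: May 19, 1995.
Dispositive motions are due: May 19, 1995 − 71 days = Mar 9, 1995.
The discovery cutoff passes: Mar 9, 1995 − 28 days = Feb 9, 1995.
Discovery opens: Feb 9, 1995 − 80 days = Nov 21, 1994.
The answer is due: Nov 21, 1994 − 79 days = Sep 3, 1994.
The defendant is served: Sep 3, 1994 − 22 days = Aug 12, 1994.
The complaint is filed: Aug 12, 1994 − 50 days = Jun 23, 1994.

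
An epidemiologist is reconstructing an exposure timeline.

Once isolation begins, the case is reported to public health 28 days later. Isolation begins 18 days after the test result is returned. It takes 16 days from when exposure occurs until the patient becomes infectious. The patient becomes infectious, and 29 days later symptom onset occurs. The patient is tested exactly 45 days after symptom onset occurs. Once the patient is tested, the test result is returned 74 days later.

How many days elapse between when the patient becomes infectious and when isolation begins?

Causal path: the patient becomes infectious → symptom onset occurs → the patient is tested → the test result is returned → isolation begins.
Total delay along the path: 29 + 45 + 74 + 18 = 166 days.

166 days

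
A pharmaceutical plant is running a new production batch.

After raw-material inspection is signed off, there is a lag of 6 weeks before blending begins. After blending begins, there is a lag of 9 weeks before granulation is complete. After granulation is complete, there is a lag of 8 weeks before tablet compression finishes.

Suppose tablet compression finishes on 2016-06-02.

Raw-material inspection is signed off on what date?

2015-12-24

Tablet compression finishes: Jun 2, 2016.
Granulation is complete: Jun 2, 2016 − 8 weeks = Apr 7, 2016.
Blending begins: Apr 7, 2016 − 9 weeks = Feb 4, 2016.
Raw-material inspection is signed off: Feb 4, 2016 − 6 weeks = Dec 24, 2015.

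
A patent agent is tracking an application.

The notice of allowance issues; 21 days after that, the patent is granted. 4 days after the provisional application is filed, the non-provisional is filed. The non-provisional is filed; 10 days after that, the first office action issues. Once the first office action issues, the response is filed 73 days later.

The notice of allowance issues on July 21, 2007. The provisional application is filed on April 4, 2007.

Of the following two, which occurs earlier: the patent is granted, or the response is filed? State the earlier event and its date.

The notice of allowance issues: Jul 21, 2007.
The patent is granted: Jul 21, 2007 + 21 days = Aug 11, 2007.
The provisional application is filed: Apr 4, 2007.
The non-provisional is filed: Apr 4, 2007 + 4 days = Apr 8, 2007.
The first office action issues: Apr 8, 2007 + 10 days = Apr 18, 2007.
The response is filed: Apr 18, 2007 + 73 days = Jun 30, 2007.
Comparing: the patent is granted on Aug 11, 2007 vs the response is filed on Jun 30, 2007. Earlier: the response is filed.

The response is filed — June 30, 2007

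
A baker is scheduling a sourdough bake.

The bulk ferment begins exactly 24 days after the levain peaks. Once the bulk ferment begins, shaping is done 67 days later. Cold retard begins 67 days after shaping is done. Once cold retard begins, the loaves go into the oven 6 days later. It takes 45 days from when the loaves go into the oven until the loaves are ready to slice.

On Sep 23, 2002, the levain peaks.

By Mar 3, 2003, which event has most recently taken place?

The levain peaks: Sep 23, 2002.
The bulk ferment begins: Sep 23, 2002 + 24 days = Oct 17, 2002.
Shaping is done: Oct 17, 2002 + 67 days = Dec 23, 2002.
Cold retard begins: Dec 23, 2002 + 67 days = Feb 28, 2003.
The loaves go into the oven: Feb 28, 2003 + 6 days = Mar 6, 2003.
The loaves are ready to slice: Mar 6, 2003 + 45 days = Apr 20, 2003.
Mar 3, 2003 falls between when cold retard begins (Feb 28, 2003) and when the loaves go into the oven (Mar 6, 2003).

Cold retard begins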